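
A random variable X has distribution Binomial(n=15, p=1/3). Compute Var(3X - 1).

For X ~ Binomial(n=15, p=1/3):
Var(X) = \frac{10}{3}
Var(3X - 1) = (3)² × Var(X) = 9 × \frac{10}{3} = 30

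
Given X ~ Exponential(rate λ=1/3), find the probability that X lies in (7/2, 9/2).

P(7/2 < X < 9/2) = ∫_{7/2}^{9/2} f(x) dx
where f(x) = \frac{e^{- \frac{x}{3}}}{3}
= - \frac{1}{e^{\frac{3}{2}}} + e^{- \frac{7}{6}}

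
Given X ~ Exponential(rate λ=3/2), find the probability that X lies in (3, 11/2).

P(3 < X < 11/2) = ∫_{3}^{11/2} f(x) dx
where f(x) = \frac{3 e^{- \frac{3 x}{2}}}{2}
= - \frac{1}{e^{\frac{33}{4}}} + e^{- \frac{9}{2}}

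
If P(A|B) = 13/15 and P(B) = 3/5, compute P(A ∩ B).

By definition, P(A|B) = P(A ∩ B) / P(B)
So P(A ∩ B) = P(A|B) × P(B)
= 13/15 × 3/5
= 13/25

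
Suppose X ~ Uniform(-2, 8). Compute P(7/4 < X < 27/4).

P(7/4 < X < 27/4) = ∫_{7/4}^{27/4} f(x) dx
where f(x) = \frac{1}{10}
= \frac{1}{2}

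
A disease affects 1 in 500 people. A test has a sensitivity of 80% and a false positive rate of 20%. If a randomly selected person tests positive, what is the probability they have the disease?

Let D = the rare event, + = positive/flagged.
P(D) = 1/500
P(+|D) = 80/100 = 4/5
P(+|D') = 20/100 = 1/5
P(+) = P(+|D)P(D) + P(+|D')P(D')
     = \frac{4}{5} × \frac{1}{500} + \frac{1}{5} × \frac{499}{500}
     = \frac{503}{2500}
P(D|+) = P(+|D)P(D)/P(+) = \frac{4}{503}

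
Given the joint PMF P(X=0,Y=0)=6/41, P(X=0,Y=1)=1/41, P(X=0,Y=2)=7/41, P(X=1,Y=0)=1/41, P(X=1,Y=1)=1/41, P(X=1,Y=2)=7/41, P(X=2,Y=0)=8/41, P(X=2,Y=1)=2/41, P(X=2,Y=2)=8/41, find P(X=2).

P(X=2) = P(X=2,Y=0) + P(X=2,Y=1) + P(X=2,Y=2)
= 8/41 + 2/41 + 8/41
= 18/41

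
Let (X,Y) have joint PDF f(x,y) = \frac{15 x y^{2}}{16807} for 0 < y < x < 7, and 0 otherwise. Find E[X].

f_X(x) = ∫_0^x \frac{15 x y^{2}}{16807} dy = \frac{5 x^{4}}{16807}
E[X] = ∫_0^7 x × (\frac{5 x^{4}}{16807}) dx = \frac{35}{6}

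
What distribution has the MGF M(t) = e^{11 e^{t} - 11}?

The MGF M(t) = e^{11 e^{t} - 11} is the standard form for the Poisson distribution.
Comparing with the known MGF formula identifies: Poisson(λ=11)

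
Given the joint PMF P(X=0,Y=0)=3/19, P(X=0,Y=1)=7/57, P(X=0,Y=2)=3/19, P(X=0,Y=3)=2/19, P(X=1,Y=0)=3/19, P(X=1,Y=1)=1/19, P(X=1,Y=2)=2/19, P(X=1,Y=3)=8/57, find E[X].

First find marginal of X:
P(X=0) = 31/57
P(X=1) = 26/57
E[X] = 0 × 31/57 + 1 × 26/57 = 26/57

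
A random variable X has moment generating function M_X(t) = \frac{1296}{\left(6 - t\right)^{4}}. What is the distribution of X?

The MGF M(t) = \frac{1296}{\left(6 - t\right)^{4}} is the standard form for the Gamma distribution.
Comparing with the known MGF formula identifies: Gamma(shape α=4, rate β=6)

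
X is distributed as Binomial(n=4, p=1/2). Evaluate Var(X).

For X ~ Binomial(n=4, p=1/2):
Var(X) = 1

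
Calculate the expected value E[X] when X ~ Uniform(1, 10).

For X ~ Uniform(1, 10), the expected value is:
E[X] = \frac{11}{2}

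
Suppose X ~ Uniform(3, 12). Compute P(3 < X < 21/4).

P(3 < X < 21/4) = ∫_{3}^{21/4} f(x) dx
where f(x) = \frac{1}{9}
= \frac{1}{4}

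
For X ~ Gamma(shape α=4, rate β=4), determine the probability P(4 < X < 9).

P(4 < X < 9) = ∫_{4}^{9} f(x) dx
where f(x) = \frac{128 x^{3} e^{- 4 x}}{3}
= \frac{-25383 + 2483 e^{20}}{3 e^{36}}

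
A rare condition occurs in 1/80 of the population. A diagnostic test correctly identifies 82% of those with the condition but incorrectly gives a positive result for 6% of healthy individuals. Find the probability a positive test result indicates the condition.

Let D = the rare event, + = positive/flagged.
P(D) = 1/80
P(+|D) = 82/100 = 41/50
P(+|D') = 6/100 = 3/50
P(+) = P(+|D)P(D) + P(+|D')P(D')
     = \frac{41}{50} × \frac{1}{80} + \frac{3}{50} × \frac{79}{80}
     = \frac{139}{2000}
P(D|+) = P(+|D)P(D)/P(+) = \frac{41}{278}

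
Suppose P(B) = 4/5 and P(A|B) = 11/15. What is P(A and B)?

By definition, P(A|B) = P(A ∩ B) / P(B)
So P(A ∩ B) = P(A|B) × P(B)
= 11/15 × 4/5
= 44/75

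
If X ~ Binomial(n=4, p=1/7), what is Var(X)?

For X ~ Binomial(n=4, p=1/7):
Var(X) = \frac{24}{49}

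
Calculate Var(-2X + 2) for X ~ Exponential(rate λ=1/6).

For X ~ Exponential(rate λ=1/6):
Var(X) = 36
Var(-2X + 2) = (-2)² × Var(X) = 4 × 36 = 144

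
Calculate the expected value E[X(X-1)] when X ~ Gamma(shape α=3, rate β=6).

E[X(X-1)] = E[X² - X] = E[X²] - E[X]
E[X] = \frac{1}{2}
E[X²] = Var(X) + (E[X])² = \frac{1}{12} + (\frac{1}{2})² = \frac{1}{3}
E[X(X-1)] = \frac{1}{3} - \frac{1}{2} = - \frac{1}{6}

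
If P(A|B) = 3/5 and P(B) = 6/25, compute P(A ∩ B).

By definition, P(A|B) = P(A ∩ B) / P(B)
So P(A ∩ B) = P(A|B) × P(B)
= 3/5 × 6/25
= 18/125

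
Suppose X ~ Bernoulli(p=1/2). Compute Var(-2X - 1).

For X ~ Bernoulli(p=1/2):
Var(X) = \frac{1}{4}
Var(-2X - 1) = (-2)² × Var(X) = 4 × \frac{1}{4} = 1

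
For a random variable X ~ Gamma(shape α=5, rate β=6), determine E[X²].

Using the identity E[X²] = Var(X) + (E[X])²:
E[X] = \frac{5}{6}
Var(X) = \frac{5}{36}
E[X²] = \frac{5}{36} + (\frac{5}{6})²
= \frac{5}{6}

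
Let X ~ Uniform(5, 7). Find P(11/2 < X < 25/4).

P(11/2 < X < 25/4) = ∫_{11/2}^{25/4} f(x) dx
where f(x) = \frac{1}{2}
= \frac{3}{8}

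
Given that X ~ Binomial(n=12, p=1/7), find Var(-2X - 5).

For X ~ Binomial(n=12, p=1/7):
Var(X) = \frac{72}{49}
Var(-2X - 5) = (-2)² × Var(X) = 4 × \frac{72}{49} = \frac{288}{49}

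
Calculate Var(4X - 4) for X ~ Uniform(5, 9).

For X ~ Uniform(5, 9):
Var(X) = \frac{4}{3}
Var(4X - 4) = (4)² × Var(X) = 16 × \frac{4}{3} = \frac{64}{3}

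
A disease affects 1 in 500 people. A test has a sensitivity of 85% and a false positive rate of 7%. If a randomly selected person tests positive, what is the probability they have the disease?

Let D = the rare event, + = positive/flagged.
P(D) = 1/500
P(+|D) = 85/100 = 17/20
P(+|D') = 7/100
P(+) = P(+|D)P(D) + P(+|D')P(D')
     = \frac{17}{20} × \frac{1}{500} + \frac{7}{100} × \frac{499}{500}
     = \frac{1789}{25000}
P(D|+) = P(+|D)P(D)/P(+) = \frac{85}{3578}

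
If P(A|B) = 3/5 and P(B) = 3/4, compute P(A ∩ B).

By definition, P(A|B) = P(A ∩ B) / P(B)
So P(A ∩ B) = P(A|B) × P(B)
= 3/5 × 3/4
= 9/20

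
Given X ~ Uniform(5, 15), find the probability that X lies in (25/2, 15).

P(25/2 < X < 15) = ∫_{25/2}^{15} f(x) dx
where f(x) = \frac{1}{10}
= \frac{1}{4}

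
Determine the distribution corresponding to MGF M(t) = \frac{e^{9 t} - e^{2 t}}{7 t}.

The MGF M(t) = \frac{e^{9 t} - e^{2 t}}{7 t} is the standard form for the Uniform distribution.
Comparing with the known MGF formula identifies: Uniform(2, 9)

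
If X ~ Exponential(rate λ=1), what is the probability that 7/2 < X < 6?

P(7/2 < X < 6) = ∫_{7/2}^{6} f(x) dx
where f(x) = e^{- x}
= - \frac{1}{e^{6}} + e^{- \frac{7}{2}}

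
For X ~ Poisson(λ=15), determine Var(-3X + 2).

For X ~ Poisson(λ=15):
Var(X) = 15
Var(-3X + 2) = (-3)² × Var(X) = 9 × 15 = 135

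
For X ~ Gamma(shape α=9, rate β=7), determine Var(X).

For X ~ Gamma(shape α=9, rate β=7):
Var(X) = \frac{9}{49}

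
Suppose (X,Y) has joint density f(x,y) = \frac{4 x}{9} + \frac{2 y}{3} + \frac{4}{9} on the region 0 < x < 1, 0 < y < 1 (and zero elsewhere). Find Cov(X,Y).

E[XY] = ∫∫ xy × f(x,y) dx dy = \frac{8}{27}
E[X] = \frac{29}{54}
E[Y] = \frac{5}{9}
Cov(X,Y) = E[XY] - E[X]E[Y] = - \frac{1}{486}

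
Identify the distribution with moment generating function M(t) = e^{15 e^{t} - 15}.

The MGF M(t) = e^{15 e^{t} - 15} is the standard form for the Poisson distribution.
Comparing with the known MGF formula identifies: Poisson(λ=15)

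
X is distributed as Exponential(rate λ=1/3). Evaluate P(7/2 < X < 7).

P(7/2 < X < 7) = ∫_{7/2}^{7} f(x) dx
where f(x) = \frac{e^{- \frac{x}{3}}}{3}
= - \frac{1}{e^{\frac{7}{3}}} + e^{- \frac{7}{6}}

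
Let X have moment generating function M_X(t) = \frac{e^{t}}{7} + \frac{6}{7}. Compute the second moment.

To find E[X^2], compute M^(2)(0):
M^(1)(t) = \frac{e^{t}}{7}
M^(2)(t) = \frac{e^{t}}{7}
M^(2)(0) = \frac{1}{7}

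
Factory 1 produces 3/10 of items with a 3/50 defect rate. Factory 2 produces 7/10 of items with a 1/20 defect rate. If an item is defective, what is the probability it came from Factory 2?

Using Bayes' theorem:
P(F1) = 3/10, P(D|F1) = 3/50
P(F2) = 7/10, P(D|F2) = 1/20
P(D) = P(D|F1)P(F1) + P(D|F2)P(F2)
     = \frac{53}{1000}
P(F2|D) = P(D|F2)P(F2) / P(D)
= \frac{35}{53}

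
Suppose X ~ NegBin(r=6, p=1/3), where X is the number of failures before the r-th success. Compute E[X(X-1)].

E[X(X-1)] = E[X² - X] = E[X²] - E[X]
E[X] = 12
E[X²] = Var(X) + (E[X])² = 36 + (12)² = 180
E[X(X-1)] = 180 - 12 = 168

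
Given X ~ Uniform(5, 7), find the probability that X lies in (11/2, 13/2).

P(11/2 < X < 13/2) = ∫_{11/2}^{13/2} f(x) dx
where f(x) = \frac{1}{2}
= \frac{1}{2}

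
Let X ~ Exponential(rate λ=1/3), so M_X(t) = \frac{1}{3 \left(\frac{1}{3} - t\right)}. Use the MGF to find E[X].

To find E[X], compute M^(1)(0):
M^(1)(t) = \frac{1}{3 \left(\frac{1}{3} - t\right)^{2}}
M^(1)(0) = 3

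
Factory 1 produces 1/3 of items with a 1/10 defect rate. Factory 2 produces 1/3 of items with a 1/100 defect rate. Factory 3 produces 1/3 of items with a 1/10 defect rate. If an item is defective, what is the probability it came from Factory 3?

Using Bayes' theorem:
P(F1) = 1/3, P(D|F1) = 1/10
P(F2) = 1/3, P(D|F2) = 1/100
P(F3) = 1/3, P(D|F3) = 1/10
P(D) = P(D|F1)P(F1) + P(D|F2)P(F2) + P(D|F3)P(F3)
     = \frac{7}{100}
P(F3|D) = P(D|F3)P(F3) / P(D)
= \frac{10}{21}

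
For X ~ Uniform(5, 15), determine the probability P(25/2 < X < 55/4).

P(25/2 < X < 55/4) = ∫_{25/2}^{55/4} f(x) dx
where f(x) = \frac{1}{10}
= \frac{1}{8}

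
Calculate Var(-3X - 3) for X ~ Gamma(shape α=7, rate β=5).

For X ~ Gamma(shape α=7, rate β=5):
Var(X) = \frac{7}{25}
Var(-3X - 3) = (-3)² × Var(X) = 9 × \frac{7}{25} = \frac{63}{25}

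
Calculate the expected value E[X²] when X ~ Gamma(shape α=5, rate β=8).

Using the identity E[X²] = Var(X) + (E[X])²:
E[X] = \frac{5}{8}
Var(X) = \frac{5}{64}
E[X²] = \frac{5}{64} + (\frac{5}{8})²
= \frac{15}{32}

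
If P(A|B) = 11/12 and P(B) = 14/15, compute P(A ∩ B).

By definition, P(A|B) = P(A ∩ B) / P(B)
So P(A ∩ B) = P(A|B) × P(B)
= 11/12 × 14/15
= 77/90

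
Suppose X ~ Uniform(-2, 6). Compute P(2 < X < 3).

P(2 < X < 3) = ∫_{2}^{3} f(x) dx
where f(x) = \frac{1}{8}
= \frac{1}{8}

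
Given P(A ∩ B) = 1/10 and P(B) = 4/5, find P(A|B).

P(A|B) = P(A ∩ B) / P(B)
= (1/10) / (4/5)
= 1/8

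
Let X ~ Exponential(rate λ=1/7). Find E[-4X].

For X ~ Exponential(rate λ=1/7):
E[X] = 7
E[-4X] = -4 × E[X] + 0 = -28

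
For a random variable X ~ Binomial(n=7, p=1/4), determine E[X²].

Using the identity E[X²] = Var(X) + (E[X])²:
E[X] = \frac{7}{4}
Var(X) = \frac{21}{16}
E[X²] = \frac{21}{16} + (\frac{7}{4})²
= \frac{35}{8}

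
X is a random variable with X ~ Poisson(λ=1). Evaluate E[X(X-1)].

E[X(X-1)] = E[X² - X] = E[X²] - E[X]
E[X] = 1
E[X²] = Var(X) + (E[X])² = 1 + (1)² = 2
E[X(X-1)] = 2 - 1 = 1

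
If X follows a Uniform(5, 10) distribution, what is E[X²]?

Using the identity E[X²] = Var(X) + (E[X])²:
E[X] = \frac{15}{2}
Var(X) = \frac{25}{12}
E[X²] = \frac{25}{12} + (\frac{15}{2})²
= \frac{175}{3}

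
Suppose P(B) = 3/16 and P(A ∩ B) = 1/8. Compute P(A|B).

P(A|B) = P(A ∩ B) / P(B)
= (1/8) / (3/16)
= 2/3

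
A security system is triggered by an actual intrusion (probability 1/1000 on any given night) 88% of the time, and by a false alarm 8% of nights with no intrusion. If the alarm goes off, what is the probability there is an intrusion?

Let D = the rare event, + = positive/flagged.
P(D) = 1/1000
P(+|D) = 88/100 = 22/25
P(+|D') = 8/100 = 2/25
P(+) = P(+|D)P(D) + P(+|D')P(D')
     = \frac{22}{25} × \frac{1}{1000} + \frac{2}{25} × \frac{999}{1000}
     = \frac{101}{1250}
P(D|+) = P(+|D)P(D)/P(+) = \frac{11}{1010}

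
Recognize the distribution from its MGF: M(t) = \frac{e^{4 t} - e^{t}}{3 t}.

The MGF M(t) = \frac{e^{4 t} - e^{t}}{3 t} is the standard form for the Uniform distribution.
Comparing with the known MGF formula identifies: Uniform(1, 4)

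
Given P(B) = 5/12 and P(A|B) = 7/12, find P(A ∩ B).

By definition, P(A|B) = P(A ∩ B) / P(B)
So P(A ∩ B) = P(A|B) × P(B)
= 7/12 × 5/12
= 35/144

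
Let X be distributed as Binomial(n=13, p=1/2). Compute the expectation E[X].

For X ~ Binomial(n=13, p=1/2), the expected value is:
E[X] = \frac{13}{2}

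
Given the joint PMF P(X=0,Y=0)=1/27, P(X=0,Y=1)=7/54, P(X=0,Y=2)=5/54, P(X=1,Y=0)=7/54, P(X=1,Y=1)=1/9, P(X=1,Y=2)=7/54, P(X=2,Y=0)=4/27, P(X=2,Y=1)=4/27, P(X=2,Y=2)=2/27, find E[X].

First find marginal of X:
P(X=0) = 7/27
P(X=1) = 10/27
P(X=2) = 10/27
E[X] = 0 × 7/27 + 1 × 10/27 + 2 × 10/27 = 10/9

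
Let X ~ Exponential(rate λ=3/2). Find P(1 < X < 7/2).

P(1 < X < 7/2) = ∫_{1}^{7/2} f(x) dx
where f(x) = \frac{3 e^{- \frac{3 x}{2}}}{2}
= - \frac{1}{e^{\frac{21}{4}}} + e^{- \frac{3}{2}}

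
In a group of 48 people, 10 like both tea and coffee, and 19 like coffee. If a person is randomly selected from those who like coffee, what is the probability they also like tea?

P(A ∩ B) = 10/48 = 5/24
P(B) = 19/48
P(A|B) = P(A ∩ B) / P(B) = (5/24) / (19/48) = 10/19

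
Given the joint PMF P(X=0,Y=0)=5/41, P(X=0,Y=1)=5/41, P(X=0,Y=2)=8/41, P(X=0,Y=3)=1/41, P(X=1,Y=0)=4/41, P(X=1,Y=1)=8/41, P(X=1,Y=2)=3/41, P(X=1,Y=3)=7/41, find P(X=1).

P(X=1) = P(X=1,Y=0) + P(X=1,Y=1) + P(X=1,Y=2) + P(X=1,Y=3)
= 4/41 + 8/41 + 3/41 + 7/41
= 22/41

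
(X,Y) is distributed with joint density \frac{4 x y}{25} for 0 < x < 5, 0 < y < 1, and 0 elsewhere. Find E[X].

f_X(x) = ∫_0^1 \frac{4 x y}{25} dy = \frac{2 x}{25}
E[X] = ∫_0^5 x × (\frac{2 x}{25}) dx = \frac{10}{3}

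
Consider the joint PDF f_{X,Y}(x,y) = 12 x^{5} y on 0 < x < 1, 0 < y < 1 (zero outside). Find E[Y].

E[Y] = ∫_0^1 ∫_0^1 y × f(x,y) dx dy
= \frac{2}{3}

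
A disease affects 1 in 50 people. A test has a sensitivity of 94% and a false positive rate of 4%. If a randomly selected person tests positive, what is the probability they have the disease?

Let D = the rare event, + = positive/flagged.
P(D) = 1/50
P(+|D) = 94/100 = 47/50
P(+|D') = 4/100 = 1/25
P(+) = P(+|D)P(D) + P(+|D')P(D')
     = \frac{47}{50} × \frac{1}{50} + \frac{1}{25} × \frac{49}{50}
     = \frac{29}{500}
P(D|+) = P(+|D)P(D)/P(+) = \frac{47}{145}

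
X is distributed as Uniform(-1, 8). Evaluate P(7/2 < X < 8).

P(7/2 < X < 8) = ∫_{7/2}^{8} f(x) dx
where f(x) = \frac{1}{9}
= \frac{1}{2}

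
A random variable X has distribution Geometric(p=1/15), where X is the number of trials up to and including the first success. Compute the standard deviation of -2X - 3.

For X ~ Geometric(p=1/15), where X is the number of trials up to and including the first success:
Var(X) = 210
SD(X) = √(Var(X)) = √(210) = \sqrt{210}
SD(-2X - 3) = |-2| × SD(X) = 2 × \sqrt{210} = 2 \sqrt{210}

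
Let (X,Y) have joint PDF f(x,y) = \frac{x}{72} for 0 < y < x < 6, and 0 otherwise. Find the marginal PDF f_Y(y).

f_Y(y) = ∫_y^6 \frac{x}{72} dx = \frac{1}{4} - \frac{y^{2}}{144}
for 0 < y < 6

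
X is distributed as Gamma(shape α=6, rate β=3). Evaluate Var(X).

For X ~ Gamma(shape α=6, rate β=3):
Var(X) = \frac{2}{3}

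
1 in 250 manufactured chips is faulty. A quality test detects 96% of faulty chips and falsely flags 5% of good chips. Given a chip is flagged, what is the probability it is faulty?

Let D = the rare event, + = positive/flagged.
P(D) = 1/250
P(+|D) = 96/100 = 24/25
P(+|D') = 5/100 = 1/20
P(+) = P(+|D)P(D) + P(+|D')P(D')
     = \frac{24}{25} × \frac{1}{250} + \frac{1}{20} × \frac{249}{250}
     = \frac{1341}{25000}
P(D|+) = P(+|D)P(D)/P(+) = \frac{32}{447}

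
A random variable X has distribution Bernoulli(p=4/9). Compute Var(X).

For X ~ Bernoulli(p=4/9):
Var(X) = \frac{20}{81}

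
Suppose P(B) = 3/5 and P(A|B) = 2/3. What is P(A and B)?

By definition, P(A|B) = P(A ∩ B) / P(B)
So P(A ∩ B) = P(A|B) × P(B)
= 2/3 × 3/5
= 2/5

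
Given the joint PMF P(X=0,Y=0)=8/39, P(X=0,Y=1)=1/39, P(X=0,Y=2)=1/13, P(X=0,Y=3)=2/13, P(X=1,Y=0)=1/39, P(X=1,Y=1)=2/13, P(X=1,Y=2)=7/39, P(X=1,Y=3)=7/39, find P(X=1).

P(X=1) = P(X=1,Y=0) + P(X=1,Y=1) + P(X=1,Y=2) + P(X=1,Y=3)
= 1/39 + 2/13 + 7/39 + 7/39
= 7/13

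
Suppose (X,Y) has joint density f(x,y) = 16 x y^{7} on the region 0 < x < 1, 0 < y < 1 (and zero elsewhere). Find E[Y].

E[Y] = ∫_0^1 ∫_0^1 y × f(x,y) dx dy
= \frac{8}{9}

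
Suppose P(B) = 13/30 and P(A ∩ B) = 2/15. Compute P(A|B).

P(A|B) = P(A ∩ B) / P(B)
= (2/15) / (13/30)
= 4/13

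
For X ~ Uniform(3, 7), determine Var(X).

For X ~ Uniform(3, 7):
Var(X) = \frac{4}{3}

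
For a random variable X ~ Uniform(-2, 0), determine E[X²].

Using the identity E[X²] = Var(X) + (E[X])²:
E[X] = -1
Var(X) = \frac{1}{3}
E[X²] = \frac{1}{3} + (-1)²
= \frac{4}{3}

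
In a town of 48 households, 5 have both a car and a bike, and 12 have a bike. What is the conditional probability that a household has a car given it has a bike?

P(A ∩ B) = 5/48
P(B) = 12/48 = 1/4
P(A|B) = P(A ∩ B) / P(B) = (5/48) / (1/4) = 5/12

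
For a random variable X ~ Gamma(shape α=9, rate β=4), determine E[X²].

Using the identity E[X²] = Var(X) + (E[X])²:
E[X] = \frac{9}{4}
Var(X) = \frac{9}{16}
E[X²] = \frac{9}{16} + (\frac{9}{4})²
= \frac{45}{8}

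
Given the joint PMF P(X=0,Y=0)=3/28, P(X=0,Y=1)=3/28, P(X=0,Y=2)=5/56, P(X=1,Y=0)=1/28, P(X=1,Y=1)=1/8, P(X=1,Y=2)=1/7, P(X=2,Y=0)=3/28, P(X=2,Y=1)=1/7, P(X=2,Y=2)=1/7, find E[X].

First find marginal of X:
P(X=0) = 17/56
P(X=1) = 17/56
P(X=2) = 11/28
E[X] = 0 × 17/56 + 1 × 17/56 + 2 × 11/28 = 61/56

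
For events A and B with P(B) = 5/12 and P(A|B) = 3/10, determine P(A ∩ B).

By definition, P(A|B) = P(A ∩ B) / P(B)
So P(A ∩ B) = P(A|B) × P(B)
= 3/10 × 5/12
= 1/8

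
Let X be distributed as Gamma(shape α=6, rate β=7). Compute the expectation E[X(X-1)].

E[X(X-1)] = E[X² - X] = E[X²] - E[X]
E[X] = \frac{6}{7}
E[X²] = Var(X) + (E[X])² = \frac{6}{49} + (\frac{6}{7})² = \frac{6}{7}
E[X(X-1)] = \frac{6}{7} - \frac{6}{7} = 0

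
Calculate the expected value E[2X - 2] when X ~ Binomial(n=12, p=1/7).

For X ~ Binomial(n=12, p=1/7):
E[X] = \frac{12}{7}
E[2X - 2] = 2 × E[X] - 2 = \frac{10}{7}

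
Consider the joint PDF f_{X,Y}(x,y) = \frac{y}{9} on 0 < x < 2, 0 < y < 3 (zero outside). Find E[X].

f_X(x) = ∫_0^3 \frac{y}{9} dy = \frac{1}{2}
E[X] = ∫_0^2 x × (\frac{1}{2}) dx = 1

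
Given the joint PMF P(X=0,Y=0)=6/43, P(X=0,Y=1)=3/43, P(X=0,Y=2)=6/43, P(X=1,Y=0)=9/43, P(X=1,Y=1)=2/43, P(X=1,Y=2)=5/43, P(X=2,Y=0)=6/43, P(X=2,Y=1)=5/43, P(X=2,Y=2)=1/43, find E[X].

First find marginal of X:
P(X=0) = 15/43
P(X=1) = 16/43
P(X=2) = 12/43
E[X] = 0 × 15/43 + 1 × 16/43 + 2 × 12/43 = 40/43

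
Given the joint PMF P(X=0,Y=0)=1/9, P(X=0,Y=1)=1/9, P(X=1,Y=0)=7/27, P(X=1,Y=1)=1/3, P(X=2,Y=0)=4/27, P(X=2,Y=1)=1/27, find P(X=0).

P(X=0) = P(X=0,Y=0) + P(X=0,Y=1)
= 1/9 + 1/9
= 2/9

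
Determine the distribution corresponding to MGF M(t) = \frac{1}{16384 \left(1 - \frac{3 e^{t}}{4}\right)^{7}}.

The MGF M(t) = \frac{1}{16384 \left(1 - \frac{3 e^{t}}{4}\right)^{7}} is the standard form for the NegativeBinomial distribution.
Comparing with the known MGF formula identifies: NegBin(r=7, p=1/4), X = failures before r-th success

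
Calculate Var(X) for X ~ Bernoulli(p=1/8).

For X ~ Bernoulli(p=1/8):
Var(X) = \frac{7}{64}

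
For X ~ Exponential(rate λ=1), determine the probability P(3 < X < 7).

P(3 < X < 7) = ∫_{3}^{7} f(x) dx
where f(x) = e^{- x}
= - \frac{1 - e^{4}}{e^{7}}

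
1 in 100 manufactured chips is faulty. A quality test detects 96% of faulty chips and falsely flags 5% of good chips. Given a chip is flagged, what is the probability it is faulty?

Let D = the rare event, + = positive/flagged.
P(D) = 1/100
P(+|D) = 96/100 = 24/25
P(+|D') = 5/100 = 1/20
P(+) = P(+|D)P(D) + P(+|D')P(D')
     = \frac{24}{25} × \frac{1}{100} + \frac{1}{20} × \frac{99}{100}
     = \frac{591}{10000}
P(D|+) = P(+|D)P(D)/P(+) = \frac{32}{197}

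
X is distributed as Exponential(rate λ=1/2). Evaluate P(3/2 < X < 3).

P(3/2 < X < 3) = ∫_{3/2}^{3} f(x) dx
where f(x) = \frac{e^{- \frac{x}{2}}}{2}
= - \frac{1}{e^{\frac{3}{2}}} + e^{- \frac{3}{4}}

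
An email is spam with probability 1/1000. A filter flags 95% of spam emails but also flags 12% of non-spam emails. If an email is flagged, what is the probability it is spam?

Let D = the rare event, + = positive/flagged.
P(D) = 1/1000
P(+|D) = 95/100 = 19/20
P(+|D') = 12/100 = 3/25
P(+) = P(+|D)P(D) + P(+|D')P(D')
     = \frac{19}{20} × \frac{1}{1000} + \frac{3}{25} × \frac{999}{1000}
     = \frac{12083}{100000}
P(D|+) = P(+|D)P(D)/P(+) = \frac{95}{12083}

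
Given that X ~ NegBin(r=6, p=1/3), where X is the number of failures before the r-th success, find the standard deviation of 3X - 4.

For X ~ NegBin(r=6, p=1/3), where X is the number of failures before the r-th success:
Var(X) = 36
SD(X) = √(Var(X)) = √(36) = 6
SD(3X - 4) = |3| × SD(X) = 3 × 6 = 18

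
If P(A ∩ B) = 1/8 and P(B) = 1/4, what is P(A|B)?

P(A|B) = P(A ∩ B) / P(B)
= (1/8) / (1/4)
= 1/2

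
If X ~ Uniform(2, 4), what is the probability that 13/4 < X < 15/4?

P(13/4 < X < 15/4) = ∫_{13/4}^{15/4} f(x) dx
where f(x) = \frac{1}{2}
= \frac{1}{4}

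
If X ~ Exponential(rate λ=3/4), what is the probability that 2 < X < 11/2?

P(2 < X < 11/2) = ∫_{2}^{11/2} f(x) dx
where f(x) = \frac{3 e^{- \frac{3 x}{4}}}{4}
= - \frac{1}{e^{\frac{33}{8}}} + e^{- \frac{3}{2}}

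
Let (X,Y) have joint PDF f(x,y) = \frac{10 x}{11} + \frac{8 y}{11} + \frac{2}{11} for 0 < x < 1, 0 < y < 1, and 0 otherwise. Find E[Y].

E[Y] = ∫_0^1 ∫_0^1 y × f(x,y) dx dy
= \frac{37}{66}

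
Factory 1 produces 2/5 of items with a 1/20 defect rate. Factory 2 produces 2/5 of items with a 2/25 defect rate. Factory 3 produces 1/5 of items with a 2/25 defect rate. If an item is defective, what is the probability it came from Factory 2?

Using Bayes' theorem:
P(F1) = 2/5, P(D|F1) = 1/20
P(F2) = 2/5, P(D|F2) = 2/25
P(F3) = 1/5, P(D|F3) = 2/25
P(D) = P(D|F1)P(F1) + P(D|F2)P(F2) + P(D|F3)P(F3)
     = \frac{17}{250}
P(F2|D) = P(D|F2)P(F2) / P(D)
= \frac{8}{17}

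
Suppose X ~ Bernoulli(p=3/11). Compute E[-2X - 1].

For X ~ Bernoulli(p=3/11):
E[X] = \frac{3}{11}
E[-2X - 1] = -2 × E[X] - 1 = - \frac{17}{11}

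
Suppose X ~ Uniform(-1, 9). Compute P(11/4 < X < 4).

P(11/4 < X < 4) = ∫_{11/4}^{4} f(x) dx
where f(x) = \frac{1}{10}
= \frac{1}{8}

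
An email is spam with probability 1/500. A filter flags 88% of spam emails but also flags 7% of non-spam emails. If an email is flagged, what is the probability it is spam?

Let D = the rare event, + = positive/flagged.
P(D) = 1/500
P(+|D) = 88/100 = 22/25
P(+|D') = 7/100
P(+) = P(+|D)P(D) + P(+|D')P(D')
     = \frac{22}{25} × \frac{1}{500} + \frac{7}{100} × \frac{499}{500}
     = \frac{3581}{50000}
P(D|+) = P(+|D)P(D)/P(+) = \frac{88}{3581}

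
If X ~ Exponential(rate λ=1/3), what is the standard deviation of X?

For X ~ Exponential(rate λ=1/3):
Var(X) = 9
SD(X) = √(Var(X)) = √(9) = 3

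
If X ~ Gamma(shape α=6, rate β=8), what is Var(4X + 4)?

For X ~ Gamma(shape α=6, rate β=8):
Var(X) = \frac{3}{32}
Var(4X + 4) = (4)² × Var(X) = 16 × \frac{3}{32} = \frac{3}{2}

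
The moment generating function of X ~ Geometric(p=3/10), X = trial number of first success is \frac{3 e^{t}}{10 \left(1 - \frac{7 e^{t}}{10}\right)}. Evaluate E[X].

To find E[X], compute M^(1)(0):
M^(1)(t) = \frac{3 e^{t}}{10 \left(1 - \frac{7 e^{t}}{10}\right)} + \frac{21 e^{2 t}}{100 \left(1 - \frac{7 e^{t}}{10}\right)^{2}}
M^(1)(0) = \frac{10}{3}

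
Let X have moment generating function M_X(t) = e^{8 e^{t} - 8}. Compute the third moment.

To find E[X^3], compute M^(3)(0):
M^(1)(t) = 8 e^{t} e^{8 e^{t} - 8}
M^(2)(t) = 64 e^{2 t} e^{8 e^{t} - 8} + 8 e^{t} e^{8 e^{t} - 8}
M^(3)(t) = 512 e^{3 t} e^{8 e^{t} - 8} + 192 e^{2 t} e^{8 e^{t} - 8} + 8 e^{t} e^{8 e^{t} - 8}
M^(3)(0) = 712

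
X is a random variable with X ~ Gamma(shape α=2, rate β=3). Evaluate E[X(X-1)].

E[X(X-1)] = E[X² - X] = E[X²] - E[X]
E[X] = \frac{2}{3}
E[X²] = Var(X) + (E[X])² = \frac{2}{9} + (\frac{2}{3})² = \frac{2}{3}
E[X(X-1)] = \frac{2}{3} - \frac{2}{3} = 0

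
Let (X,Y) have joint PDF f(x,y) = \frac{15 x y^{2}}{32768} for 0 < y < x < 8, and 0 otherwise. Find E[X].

f_X(x) = ∫_0^x \frac{15 x y^{2}}{32768} dy = \frac{5 x^{4}}{32768}
E[X] = ∫_0^8 x × (\frac{5 x^{4}}{32768}) dx = \frac{20}{3}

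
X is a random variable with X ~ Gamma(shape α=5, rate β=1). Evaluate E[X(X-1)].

E[X(X-1)] = E[X² - X] = E[X²] - E[X]
E[X] = 5
E[X²] = Var(X) + (E[X])² = 5 + (5)² = 30
E[X(X-1)] = 30 - 5 = 25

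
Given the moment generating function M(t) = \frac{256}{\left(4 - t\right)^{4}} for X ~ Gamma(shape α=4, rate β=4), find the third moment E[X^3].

To find E[X^3], compute M^(3)(0):
M^(1)(t) = \frac{1024}{\left(4 - t\right)^{5}}
M^(2)(t) = \frac{5120}{\left(4 - t\right)^{6}}
M^(3)(t) = \frac{30720}{\left(4 - t\right)^{7}}
M^(3)(0) = \frac{15}{8}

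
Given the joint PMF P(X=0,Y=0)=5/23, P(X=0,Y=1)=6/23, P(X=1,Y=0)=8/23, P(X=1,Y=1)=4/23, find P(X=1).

P(X=1) = P(X=1,Y=0) + P(X=1,Y=1)
= 8/23 + 4/23
= 12/23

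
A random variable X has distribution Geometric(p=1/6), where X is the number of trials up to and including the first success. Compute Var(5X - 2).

For X ~ Geometric(p=1/6), where X is the number of trials up to and including the first success:
Var(X) = 30
Var(5X - 2) = (5)² × Var(X) = 25 × 30 = 750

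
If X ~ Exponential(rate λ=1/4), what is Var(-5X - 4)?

For X ~ Exponential(rate λ=1/4):
Var(X) = 16
Var(-5X - 4) = (-5)² × Var(X) = 25 × 16 = 400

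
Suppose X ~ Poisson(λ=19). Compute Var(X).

For X ~ Poisson(λ=19):
Var(X) = 19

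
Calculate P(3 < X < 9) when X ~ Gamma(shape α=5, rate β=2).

P(3 < X < 9) = ∫_{3}^{9} f(x) dx
where f(x) = \frac{4 x^{4} e^{- 2 x}}{3}
= \frac{-5527 + 115 e^{12}}{e^{18}}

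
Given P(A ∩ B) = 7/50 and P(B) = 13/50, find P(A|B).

P(A|B) = P(A ∩ B) / P(B)
= (7/50) / (13/50)
= 7/13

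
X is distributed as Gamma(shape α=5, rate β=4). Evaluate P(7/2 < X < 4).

P(7/2 < X < 4) = ∫_{7/2}^{4} f(x) dx
where f(x) = \frac{128 x^{4} e^{- 4 x}}{3}
= \frac{-10675 + 6513 e^{2}}{3 e^{16}}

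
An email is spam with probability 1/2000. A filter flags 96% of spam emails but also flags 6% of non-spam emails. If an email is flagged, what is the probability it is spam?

Let D = the rare event, + = positive/flagged.
P(D) = 1/2000
P(+|D) = 96/100 = 24/25
P(+|D') = 6/100 = 3/50
P(+) = P(+|D)P(D) + P(+|D')P(D')
     = \frac{24}{25} × \frac{1}{2000} + \frac{3}{50} × \frac{1999}{2000}
     = \frac{1209}{20000}
P(D|+) = P(+|D)P(D)/P(+) = \frac{16}{2015}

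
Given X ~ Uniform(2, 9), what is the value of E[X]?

For X ~ Uniform(2, 9), the expected value is:
E[X] = \frac{11}{2}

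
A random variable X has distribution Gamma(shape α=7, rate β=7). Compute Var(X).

For X ~ Gamma(shape α=7, rate β=7):
Var(X) = \frac{1}{7}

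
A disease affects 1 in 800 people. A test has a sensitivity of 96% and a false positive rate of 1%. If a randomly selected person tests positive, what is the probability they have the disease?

Let D = the rare event, + = positive/flagged.
P(D) = 1/800
P(+|D) = 96/100 = 24/25
P(+|D') = 1/100
P(+) = P(+|D)P(D) + P(+|D')P(D')
     = \frac{24}{25} × \frac{1}{800} + \frac{1}{100} × \frac{799}{800}
     = \frac{179}{16000}
P(D|+) = P(+|D)P(D)/P(+) = \frac{96}{895}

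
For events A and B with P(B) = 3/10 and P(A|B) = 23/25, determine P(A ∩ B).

By definition, P(A|B) = P(A ∩ B) / P(B)
So P(A ∩ B) = P(A|B) × P(B)
= 23/25 × 3/10
= 69/250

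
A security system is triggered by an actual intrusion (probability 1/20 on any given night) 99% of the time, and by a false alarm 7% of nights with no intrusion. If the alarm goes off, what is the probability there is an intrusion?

Let D = the rare event, + = positive/flagged.
P(D) = 1/20
P(+|D) = 99/100
P(+|D') = 7/100
P(+) = P(+|D)P(D) + P(+|D')P(D')
     = \frac{99}{100} × \frac{1}{20} + \frac{7}{100} × \frac{19}{20}
     = \frac{29}{250}
P(D|+) = P(+|D)P(D)/P(+) = \frac{99}{232}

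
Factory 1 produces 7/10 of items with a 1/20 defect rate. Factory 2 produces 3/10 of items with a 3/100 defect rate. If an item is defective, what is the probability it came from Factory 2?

Using Bayes' theorem:
P(F1) = 7/10, P(D|F1) = 1/20
P(F2) = 3/10, P(D|F2) = 3/100
P(D) = P(D|F1)P(F1) + P(D|F2)P(F2)
     = \frac{11}{250}
P(F2|D) = P(D|F2)P(F2) / P(D)
= \frac{9}{44}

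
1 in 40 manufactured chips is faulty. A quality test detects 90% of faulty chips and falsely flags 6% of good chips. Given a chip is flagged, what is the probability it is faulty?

Let D = the rare event, + = positive/flagged.
P(D) = 1/40
P(+|D) = 90/100 = 9/10
P(+|D') = 6/100 = 3/50
P(+) = P(+|D)P(D) + P(+|D')P(D')
     = \frac{9}{10} × \frac{1}{40} + \frac{3}{50} × \frac{39}{40}
     = \frac{81}{1000}
P(D|+) = P(+|D)P(D)/P(+) = \frac{5}{18}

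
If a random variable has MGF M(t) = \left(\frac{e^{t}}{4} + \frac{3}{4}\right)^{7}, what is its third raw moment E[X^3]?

To find E[X^3], compute M^(3)(0):
M^(1)(t) = \frac{7 \left(\frac{e^{t}}{4} + \frac{3}{4}\right)^{6} e^{t}}{4}
M^(2)(t) = \frac{7 \left(\frac{e^{t}}{4} + \frac{3}{4}\right)^{6} e^{t}}{4} + \frac{21 \left(\frac{e^{t}}{4} + \frac{3}{4}\right)^{5} e^{2 t}}{8}
M^(3)(t) = \frac{7 \left(\frac{e^{t}}{4} + \frac{3}{4}\right)^{6} e^{t}}{4} + \frac{63 \left(\frac{e^{t}}{4} + \frac{3}{4}\right)^{5} e^{2 t}}{8} + \frac{105 \left(\frac{e^{t}}{4} + \frac{3}{4}\right)^{4} e^{3 t}}{32}
M^(3)(0) = \frac{413}{32}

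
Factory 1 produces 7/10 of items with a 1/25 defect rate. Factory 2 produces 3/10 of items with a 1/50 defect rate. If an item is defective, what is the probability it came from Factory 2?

Using Bayes' theorem:
P(F1) = 7/10, P(D|F1) = 1/25
P(F2) = 3/10, P(D|F2) = 1/50
P(D) = P(D|F1)P(F1) + P(D|F2)P(F2)
     = \frac{17}{500}
P(F2|D) = P(D|F2)P(F2) / P(D)
= \frac{3}{17}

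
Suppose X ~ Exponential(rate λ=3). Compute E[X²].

Using the identity E[X²] = Var(X) + (E[X])²:
E[X] = \frac{1}{3}
Var(X) = \frac{1}{9}
E[X²] = \frac{1}{9} + (\frac{1}{3})²
= \frac{2}{9}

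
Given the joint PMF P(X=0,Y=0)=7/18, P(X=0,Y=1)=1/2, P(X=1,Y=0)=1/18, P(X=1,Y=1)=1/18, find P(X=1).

P(X=1) = P(X=1,Y=0) + P(X=1,Y=1)
= 1/18 + 1/18
= 1/9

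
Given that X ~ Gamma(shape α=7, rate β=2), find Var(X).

For X ~ Gamma(shape α=7, rate β=2):
Var(X) = \frac{7}{4}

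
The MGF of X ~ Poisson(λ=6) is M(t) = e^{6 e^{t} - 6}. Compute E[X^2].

To find E[X^2], compute M^(2)(0):
M^(1)(t) = 6 e^{t} e^{6 e^{t} - 6}
M^(2)(t) = 36 e^{2 t} e^{6 e^{t} - 6} + 6 e^{t} e^{6 e^{t} - 6}
M^(2)(0) = 42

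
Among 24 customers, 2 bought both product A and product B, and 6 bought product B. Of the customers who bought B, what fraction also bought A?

P(A ∩ B) = 2/24 = 1/12
P(B) = 6/24 = 1/4
P(A|B) = P(A ∩ B) / P(B) = (1/12) / (1/4) = 1/3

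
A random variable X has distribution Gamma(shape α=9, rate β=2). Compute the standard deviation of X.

For X ~ Gamma(shape α=9, rate β=2):
Var(X) = \frac{9}{4}
SD(X) = √(Var(X)) = √(\frac{9}{4}) = \frac{3}{2}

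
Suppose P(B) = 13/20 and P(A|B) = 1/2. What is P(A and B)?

By definition, P(A|B) = P(A ∩ B) / P(B)
So P(A ∩ B) = P(A|B) × P(B)
= 1/2 × 13/20
= 13/40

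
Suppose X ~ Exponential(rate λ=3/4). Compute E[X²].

Using the identity E[X²] = Var(X) + (E[X])²:
E[X] = \frac{4}{3}
Var(X) = \frac{16}{9}
E[X²] = \frac{16}{9} + (\frac{4}{3})²
= \frac{32}{9}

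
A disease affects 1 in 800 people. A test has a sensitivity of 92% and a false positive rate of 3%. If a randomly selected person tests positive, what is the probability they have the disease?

Let D = the rare event, + = positive/flagged.
P(D) = 1/800
P(+|D) = 92/100 = 23/25
P(+|D') = 3/100
P(+) = P(+|D)P(D) + P(+|D')P(D')
     = \frac{23}{25} × \frac{1}{800} + \frac{3}{100} × \frac{799}{800}
     = \frac{2489}{80000}
P(D|+) = P(+|D)P(D)/P(+) = \frac{92}{2489}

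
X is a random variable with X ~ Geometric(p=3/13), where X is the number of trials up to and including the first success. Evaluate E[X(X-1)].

E[X(X-1)] = E[X² - X] = E[X²] - E[X]
E[X] = \frac{13}{3}
E[X²] = Var(X) + (E[X])² = \frac{130}{9} + (\frac{13}{3})² = \frac{299}{9}
E[X(X-1)] = \frac{299}{9} - \frac{13}{3} = \frac{260}{9}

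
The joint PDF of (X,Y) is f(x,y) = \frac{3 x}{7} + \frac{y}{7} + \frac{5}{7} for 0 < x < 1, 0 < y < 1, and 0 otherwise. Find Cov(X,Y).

E[XY] = ∫∫ xy × f(x,y) dx dy = \frac{23}{84}
E[X] = \frac{15}{28}
E[Y] = \frac{43}{84}
Cov(X,Y) = E[XY] - E[X]E[Y] = - \frac{1}{2352}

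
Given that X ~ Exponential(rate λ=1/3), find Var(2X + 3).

For X ~ Exponential(rate λ=1/3):
Var(X) = 9
Var(2X + 3) = (2)² × Var(X) = 4 × 9 = 36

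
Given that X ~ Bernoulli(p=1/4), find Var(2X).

For X ~ Bernoulli(p=1/4):
Var(X) = \frac{3}{16}
Var(2X) = (2)² × Var(X) = 4 × \frac{3}{16} = \frac{3}{4}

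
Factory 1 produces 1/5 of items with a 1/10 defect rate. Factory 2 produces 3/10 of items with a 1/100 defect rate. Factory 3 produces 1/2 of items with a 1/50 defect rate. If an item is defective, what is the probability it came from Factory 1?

Using Bayes' theorem:
P(F1) = 1/5, P(D|F1) = 1/10
P(F2) = 3/10, P(D|F2) = 1/100
P(F3) = 1/2, P(D|F3) = 1/50
P(D) = P(D|F1)P(F1) + P(D|F2)P(F2) + P(D|F3)P(F3)
     = \frac{33}{1000}
P(F1|D) = P(D|F1)P(F1) / P(D)
= \frac{20}{33}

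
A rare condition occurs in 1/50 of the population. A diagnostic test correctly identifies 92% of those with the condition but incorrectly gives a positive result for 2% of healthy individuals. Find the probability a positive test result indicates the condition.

Let D = the rare event, + = positive/flagged.
P(D) = 1/50
P(+|D) = 92/100 = 23/25
P(+|D') = 2/100 = 1/50
P(+) = P(+|D)P(D) + P(+|D')P(D')
     = \frac{23}{25} × \frac{1}{50} + \frac{1}{50} × \frac{49}{50}
     = \frac{19}{500}
P(D|+) = P(+|D)P(D)/P(+) = \frac{46}{95}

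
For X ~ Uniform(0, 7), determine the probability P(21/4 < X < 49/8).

P(21/4 < X < 49/8) = ∫_{21/4}^{49/8} f(x) dx
where f(x) = \frac{1}{7}
= \frac{1}{8}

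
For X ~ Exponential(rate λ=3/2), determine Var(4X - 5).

For X ~ Exponential(rate λ=3/2):
Var(X) = \frac{4}{9}
Var(4X - 5) = (4)² × Var(X) = 16 × \frac{4}{9} = \frac{64}{9}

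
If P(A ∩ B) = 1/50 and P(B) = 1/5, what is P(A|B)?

P(A|B) = P(A ∩ B) / P(B)
= (1/50) / (1/5)
= 1/10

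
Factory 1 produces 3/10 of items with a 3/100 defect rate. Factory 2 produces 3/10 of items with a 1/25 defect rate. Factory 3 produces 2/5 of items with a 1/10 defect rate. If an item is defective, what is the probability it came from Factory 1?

Using Bayes' theorem:
P(F1) = 3/10, P(D|F1) = 3/100
P(F2) = 3/10, P(D|F2) = 1/25
P(F3) = 2/5, P(D|F3) = 1/10
P(D) = P(D|F1)P(F1) + P(D|F2)P(F2) + P(D|F3)P(F3)
     = \frac{61}{1000}
P(F1|D) = P(D|F1)P(F1) / P(D)
= \frac{9}{61}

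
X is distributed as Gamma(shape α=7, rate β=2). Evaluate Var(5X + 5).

For X ~ Gamma(shape α=7, rate β=2):
Var(X) = \frac{7}{4}
Var(5X + 5) = (5)² × Var(X) = 25 × \frac{7}{4} = \frac{175}{4}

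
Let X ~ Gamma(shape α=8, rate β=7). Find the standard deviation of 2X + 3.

For X ~ Gamma(shape α=8, rate β=7):
Var(X) = \frac{8}{49}
SD(X) = √(Var(X)) = √(\frac{8}{49}) = \frac{2 \sqrt{2}}{7}
SD(2X + 3) = |2| × SD(X) = 2 × \frac{2 \sqrt{2}}{7} = \frac{4 \sqrt{2}}{7}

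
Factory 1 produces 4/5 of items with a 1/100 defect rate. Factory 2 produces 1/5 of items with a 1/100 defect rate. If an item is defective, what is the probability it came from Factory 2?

Using Bayes' theorem:
P(F1) = 4/5, P(D|F1) = 1/100
P(F2) = 1/5, P(D|F2) = 1/100
P(D) = P(D|F1)P(F1) + P(D|F2)P(F2)
     = \frac{1}{100}
P(F2|D) = P(D|F2)P(F2) / P(D)
= \frac{1}{5}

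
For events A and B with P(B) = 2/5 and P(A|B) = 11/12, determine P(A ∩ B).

By definition, P(A|B) = P(A ∩ B) / P(B)
So P(A ∩ B) = P(A|B) × P(B)
= 11/12 × 2/5
= 11/30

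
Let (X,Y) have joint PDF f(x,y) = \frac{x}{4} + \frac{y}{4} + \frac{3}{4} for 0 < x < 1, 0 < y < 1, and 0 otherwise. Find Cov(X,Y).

E[XY] = ∫∫ xy × f(x,y) dx dy = \frac{13}{48}
E[X] = \frac{25}{48}
E[Y] = \frac{25}{48}
Cov(X,Y) = E[XY] - E[X]E[Y] = - \frac{1}{2304}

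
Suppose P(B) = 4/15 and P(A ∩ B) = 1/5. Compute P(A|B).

P(A|B) = P(A ∩ B) / P(B)
= (1/5) / (4/15)
= 3/4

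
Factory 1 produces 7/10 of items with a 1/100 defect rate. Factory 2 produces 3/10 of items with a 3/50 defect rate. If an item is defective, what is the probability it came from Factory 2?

Using Bayes' theorem:
P(F1) = 7/10, P(D|F1) = 1/100
P(F2) = 3/10, P(D|F2) = 3/50
P(D) = P(D|F1)P(F1) + P(D|F2)P(F2)
     = \frac{1}{40}
P(F2|D) = P(D|F2)P(F2) / P(D)
= \frac{18}{25}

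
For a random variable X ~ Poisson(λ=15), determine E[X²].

Using the identity E[X²] = Var(X) + (E[X])²:
E[X] = 15
Var(X) = 15
E[X²] = 15 + (15)²
= 240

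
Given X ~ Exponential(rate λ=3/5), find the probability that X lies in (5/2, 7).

P(5/2 < X < 7) = ∫_{5/2}^{7} f(x) dx
where f(x) = \frac{3 e^{- \frac{3 x}{5}}}{5}
= - \frac{1}{e^{\frac{21}{5}}} + e^{- \frac{3}{2}}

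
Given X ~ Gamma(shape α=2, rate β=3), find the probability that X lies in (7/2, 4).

P(7/2 < X < 4) = ∫_{7/2}^{4} f(x) dx
where f(x) = 9 x e^{- 3 x}
= - \frac{13}{e^{12}} + \frac{23}{2 e^{\frac{21}{2}}}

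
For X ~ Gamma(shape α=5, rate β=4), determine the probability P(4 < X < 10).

P(4 < X < 10) = ∫_{4}^{10} f(x) dx
where f(x) = \frac{128 x^{4} e^{- 4 x}}{3}
= \frac{-354523 + 10675 e^{24}}{3 e^{40}}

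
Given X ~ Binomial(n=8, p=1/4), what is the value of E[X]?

For X ~ Binomial(n=8, p=1/4), the expected value is:
E[X] = 2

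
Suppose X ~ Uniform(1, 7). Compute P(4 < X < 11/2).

P(4 < X < 11/2) = ∫_{4}^{11/2} f(x) dx
where f(x) = \frac{1}{6}
= \frac{1}{4}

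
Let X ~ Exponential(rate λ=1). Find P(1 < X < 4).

P(1 < X < 4) = ∫_{1}^{4} f(x) dx
where f(x) = e^{- x}
= - \frac{1 - e^{3}}{e^{4}}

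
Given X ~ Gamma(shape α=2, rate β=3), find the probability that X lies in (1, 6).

P(1 < X < 6) = ∫_{1}^{6} f(x) dx
where f(x) = 9 x e^{- 3 x}
= \frac{-19 + 4 e^{15}}{e^{18}}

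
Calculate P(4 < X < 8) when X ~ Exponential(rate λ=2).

P(4 < X < 8) = ∫_{4}^{8} f(x) dx
where f(x) = 2 e^{- 2 x}
= - \frac{1 - e^{8}}{e^{16}}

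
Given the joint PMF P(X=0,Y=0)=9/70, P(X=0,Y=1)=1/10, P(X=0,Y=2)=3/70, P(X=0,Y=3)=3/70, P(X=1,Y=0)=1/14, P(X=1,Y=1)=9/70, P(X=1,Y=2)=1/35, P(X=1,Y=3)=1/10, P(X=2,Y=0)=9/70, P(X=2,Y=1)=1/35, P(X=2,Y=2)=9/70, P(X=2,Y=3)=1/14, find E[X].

First find marginal of X:
P(X=0) = 11/35
P(X=1) = 23/70
P(X=2) = 5/14
E[X] = 0 × 11/35 + 1 × 23/70 + 2 × 5/14 = 73/70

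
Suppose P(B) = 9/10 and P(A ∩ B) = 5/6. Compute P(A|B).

P(A|B) = P(A ∩ B) / P(B)
= (5/6) / (9/10)
= 25/27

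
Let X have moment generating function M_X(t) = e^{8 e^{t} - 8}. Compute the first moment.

To find E[X], compute M^(1)(0):
M^(1)(t) = 8 e^{t} e^{8 e^{t} - 8}
M^(1)(0) = 8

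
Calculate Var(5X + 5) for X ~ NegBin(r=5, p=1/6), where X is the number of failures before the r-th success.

For X ~ NegBin(r=5, p=1/6), where X is the number of failures before the r-th success:
Var(X) = 150
Var(5X + 5) = (5)² × Var(X) = 25 × 150 = 3750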